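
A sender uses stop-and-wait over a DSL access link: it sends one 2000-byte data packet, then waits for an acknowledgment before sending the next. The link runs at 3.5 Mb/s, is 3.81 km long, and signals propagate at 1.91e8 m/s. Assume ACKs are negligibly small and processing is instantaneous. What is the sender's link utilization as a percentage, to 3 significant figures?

t_tx = L/R = 16000/3500000 = 0.00457143 s.
t_prop = 3810/191000000 = 1.99476e-05 s; RTT = 3.98953e-05 s.
Cycle = t_tx + RTT = 0.00461132 s.
Utilization = t_tx / cycle = 0.00457143/0.00461132 = 99.1 %.

99.1 %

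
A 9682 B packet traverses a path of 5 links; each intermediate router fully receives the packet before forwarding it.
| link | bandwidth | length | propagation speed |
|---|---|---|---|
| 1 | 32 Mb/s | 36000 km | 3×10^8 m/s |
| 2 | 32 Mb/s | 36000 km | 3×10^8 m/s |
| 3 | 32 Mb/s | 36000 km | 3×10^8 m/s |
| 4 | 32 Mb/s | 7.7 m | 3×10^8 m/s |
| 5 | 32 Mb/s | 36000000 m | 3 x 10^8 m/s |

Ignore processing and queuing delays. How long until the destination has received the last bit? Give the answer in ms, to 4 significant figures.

492.1 ms

L = 9682 × 8 = 77456 bits.
Transmission delay per hop = L/R = 77456/32000000 = 2.4205 ms; 5 hops → 12.1025 ms.
Propagation delays (d/s per hop): 120, 120, 120, 2.56667e-05, 120 ms; sum = 480 ms.
End-to-end = 492.1 ms.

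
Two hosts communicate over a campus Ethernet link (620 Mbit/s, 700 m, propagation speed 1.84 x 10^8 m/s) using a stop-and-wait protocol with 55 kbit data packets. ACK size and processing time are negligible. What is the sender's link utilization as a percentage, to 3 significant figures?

t_tx = L/R = 55000/620000000 = 8.87097e-05 s.
t_prop = 700/184000000 = 3.80435e-06 s; RTT = 7.6087e-06 s.
Cycle = t_tx + RTT = 9.63184e-05 s.
Utilization = t_tx / cycle = 8.87097e-05/9.63184e-05 = 92.1 %.

92.1 %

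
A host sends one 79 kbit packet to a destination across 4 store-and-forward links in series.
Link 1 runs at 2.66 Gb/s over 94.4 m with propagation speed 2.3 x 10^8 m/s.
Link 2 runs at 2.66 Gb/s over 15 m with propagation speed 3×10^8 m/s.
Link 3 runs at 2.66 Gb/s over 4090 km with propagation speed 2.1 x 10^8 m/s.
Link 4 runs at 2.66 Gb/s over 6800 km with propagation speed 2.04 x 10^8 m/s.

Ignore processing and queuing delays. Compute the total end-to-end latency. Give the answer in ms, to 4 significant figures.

52.93 ms

L = 79000 bits.
Transmission delay per hop = L/R = 79000/2660000000 = 0.0296992 ms; 4 hops → 0.118797 ms.
Propagation delays (d/s per hop): 0.000410435, 5e-05, 19.4762, 33.3333 ms; sum = 52.81 ms.
End-to-end = 52.93 ms.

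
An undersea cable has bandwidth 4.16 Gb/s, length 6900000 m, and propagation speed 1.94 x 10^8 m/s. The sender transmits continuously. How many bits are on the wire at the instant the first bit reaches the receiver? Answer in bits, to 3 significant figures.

Propagation delay = 6900000 / 194000000 = 0.035567 s.
BDP = R × t_prop = 4160000000 × 0.035567 = 147959000 bits.

148000000 bits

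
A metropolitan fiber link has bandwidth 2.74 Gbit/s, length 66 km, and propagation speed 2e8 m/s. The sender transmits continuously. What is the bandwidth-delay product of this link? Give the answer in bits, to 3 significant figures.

904000 bits

Propagation delay = 66000 / 200000000 = 0.00033 s.
BDP = R × t_prop = 2740000000 × 0.00033 = 904200 bits.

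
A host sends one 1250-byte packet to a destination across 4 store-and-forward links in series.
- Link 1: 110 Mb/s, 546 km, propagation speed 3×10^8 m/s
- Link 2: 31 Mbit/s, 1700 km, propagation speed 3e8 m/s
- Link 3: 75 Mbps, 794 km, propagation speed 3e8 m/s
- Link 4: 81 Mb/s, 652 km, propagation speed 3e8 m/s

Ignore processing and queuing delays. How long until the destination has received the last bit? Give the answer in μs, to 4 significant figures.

12980 μs

L = 1250 × 8 = 10000 bits.
Transmission delays (L/R per hop): 90.9091, 322.581, 133.333, 123.457 μs; sum = 670.28 μs.
Propagation delays (d/s per hop): 1820, 5666.67, 2646.67, 2173.33 μs; sum = 12306.7 μs.
End-to-end = 12980 μs.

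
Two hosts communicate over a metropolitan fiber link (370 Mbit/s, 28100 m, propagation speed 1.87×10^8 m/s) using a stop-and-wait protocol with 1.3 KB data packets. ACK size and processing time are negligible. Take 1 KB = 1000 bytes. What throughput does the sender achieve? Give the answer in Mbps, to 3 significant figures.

t_tx = L/R = 10400/370000000 = 2.81081e-05 s.
t_prop = 28100/187000000 = 0.000150267 s; RTT = 0.000300535 s.
Cycle = t_tx + RTT = 0.000328643 s.
Throughput = L / cycle = 10400 / 0.000328643 = 31.6 Mbps.

31.6 Mbps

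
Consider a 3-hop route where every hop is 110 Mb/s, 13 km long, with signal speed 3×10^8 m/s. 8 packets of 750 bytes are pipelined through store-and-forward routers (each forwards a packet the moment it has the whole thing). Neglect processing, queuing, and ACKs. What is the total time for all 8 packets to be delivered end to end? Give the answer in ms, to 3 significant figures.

0.675 ms

Per-hop transmission t_tx = L/R = 6000/110000000 = 0.0545455 ms.
Per-hop propagation t_prop = 13000/300000000 = 0.0433333 ms.
Pipeline fill: first packet needs 3·t_tx to clear all hops; remaining 7 packets each add one t_tx.
Total = (3+8-1)·t_tx + 3·t_prop = 10·0.0545455 + 3·0.0433333 = 0.675 ms.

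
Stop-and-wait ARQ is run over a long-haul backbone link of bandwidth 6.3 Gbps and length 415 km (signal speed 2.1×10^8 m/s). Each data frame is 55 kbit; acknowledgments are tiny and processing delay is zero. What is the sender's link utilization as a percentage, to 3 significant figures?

t_tx = L/R = 55000/6300000000 = 8.73016e-06 s.
t_prop = 415000/210000000 = 0.00197619 s; RTT = 0.00395238 s.
Cycle = t_tx + RTT = 0.00396111 s.
Utilization = t_tx / cycle = 8.73016e-06/0.00396111 = 0.220 %.

0.220 %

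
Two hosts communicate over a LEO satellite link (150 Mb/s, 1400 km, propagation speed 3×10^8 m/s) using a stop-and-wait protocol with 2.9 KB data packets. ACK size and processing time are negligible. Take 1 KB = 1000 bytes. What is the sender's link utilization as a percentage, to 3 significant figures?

1.63 %

t_tx = L/R = 23200/150000000 = 0.000154667 s.
t_prop = 1400000/300000000 = 0.00466667 s; RTT = 0.00933333 s.
Cycle = t_tx + RTT = 0.009488 s.
Utilization = t_tx / cycle = 0.000154667/0.009488 = 1.63 %.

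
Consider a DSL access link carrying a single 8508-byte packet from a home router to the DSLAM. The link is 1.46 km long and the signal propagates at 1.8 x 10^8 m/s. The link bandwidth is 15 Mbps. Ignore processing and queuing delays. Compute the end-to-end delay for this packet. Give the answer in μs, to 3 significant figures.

L = 8508 × 8 = 68064 bits.
Transmission delay = L/R = 68064 / 15000000 = 4537.6 μs.
Propagation delay = d/s = 1460 m / 180000000 m/s = 8.11111 μs.
Total = 4550 μs.

4550 μs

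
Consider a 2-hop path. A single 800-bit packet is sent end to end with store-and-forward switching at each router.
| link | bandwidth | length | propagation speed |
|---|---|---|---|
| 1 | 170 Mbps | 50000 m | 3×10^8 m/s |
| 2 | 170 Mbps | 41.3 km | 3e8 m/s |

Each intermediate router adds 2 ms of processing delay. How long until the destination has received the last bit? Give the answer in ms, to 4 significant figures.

2.314 ms

Transmission delay per hop = L/R = 800/170000000 = 0.00470588 ms; 2 hops → 0.00941176 ms.
Propagation delays (d/s per hop): 0.166667, 0.137667 ms; sum = 0.304333 ms.
Processing at 1 router(s): 1 × 2 ms = 2 ms.
End-to-end = 2.314 ms.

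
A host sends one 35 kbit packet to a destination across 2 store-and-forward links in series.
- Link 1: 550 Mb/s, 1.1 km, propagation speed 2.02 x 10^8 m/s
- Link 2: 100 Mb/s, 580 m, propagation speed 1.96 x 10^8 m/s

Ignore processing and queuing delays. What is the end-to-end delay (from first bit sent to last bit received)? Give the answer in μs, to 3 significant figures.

422 μs

L = 35000 bits.
Transmission delays (L/R per hop): 63.6364, 350 μs; sum = 413.636 μs.
Propagation delays (d/s per hop): 5.44554, 2.95918 μs; sum = 8.40473 μs.
End-to-end = 422 μs.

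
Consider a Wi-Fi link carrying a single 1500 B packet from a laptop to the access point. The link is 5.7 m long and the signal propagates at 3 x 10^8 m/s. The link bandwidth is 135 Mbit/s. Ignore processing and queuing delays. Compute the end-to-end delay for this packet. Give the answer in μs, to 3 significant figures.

L = 1500 × 8 = 12000 bits.
Transmission delay = L/R = 12000 / 135000000 = 88.8889 μs.
Propagation delay = d/s = 5.7 m / 300000000 m/s = 0.019 μs.
Total = 88.9 μs.

88.9 μs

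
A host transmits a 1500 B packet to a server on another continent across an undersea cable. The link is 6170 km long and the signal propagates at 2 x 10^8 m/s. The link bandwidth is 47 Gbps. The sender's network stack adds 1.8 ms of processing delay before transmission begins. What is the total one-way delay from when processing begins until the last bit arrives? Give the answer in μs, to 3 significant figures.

L = 1500 × 8 = 12000 bits.
Transmission delay = L/R = 12000 / 47000000000 = 0.255319 μs.
Propagation delay = d/s = 6170000 m / 200000000 m/s = 30850 μs.
Plus processing delay 1.8 ms = 1800 μs.
Total = 32700 μs.

32700 μs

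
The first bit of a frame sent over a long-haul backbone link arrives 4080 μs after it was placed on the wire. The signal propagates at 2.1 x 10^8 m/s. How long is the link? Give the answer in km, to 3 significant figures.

857 km

d = s × t_prop = 210000000 × 0.00408 = 857 km.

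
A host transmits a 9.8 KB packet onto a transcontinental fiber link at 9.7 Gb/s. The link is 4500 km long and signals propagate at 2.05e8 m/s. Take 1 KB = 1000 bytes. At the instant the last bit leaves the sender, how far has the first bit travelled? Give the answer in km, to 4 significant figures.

1.657 km

t_tx = L/R = 78400/9700000000 = 8.08247e-06 s.
Distance = s × t_tx = 2.05e+08 × 8.08247e-06 = 1.657 km.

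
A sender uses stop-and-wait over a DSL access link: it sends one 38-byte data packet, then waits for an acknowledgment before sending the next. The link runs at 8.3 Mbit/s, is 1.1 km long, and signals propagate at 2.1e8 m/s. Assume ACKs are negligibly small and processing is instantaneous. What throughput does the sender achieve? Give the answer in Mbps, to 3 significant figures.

6.45 Mbps

t_tx = L/R = 304/8.3e+06 = 3.66265e-05 s.
t_prop = 1100/210000000 = 5.2381e-06 s; RTT = 1.04762e-05 s.
Cycle = t_tx + RTT = 4.71027e-05 s.
Throughput = L / cycle = 304 / 4.71027e-05 = 6.45 Mbps.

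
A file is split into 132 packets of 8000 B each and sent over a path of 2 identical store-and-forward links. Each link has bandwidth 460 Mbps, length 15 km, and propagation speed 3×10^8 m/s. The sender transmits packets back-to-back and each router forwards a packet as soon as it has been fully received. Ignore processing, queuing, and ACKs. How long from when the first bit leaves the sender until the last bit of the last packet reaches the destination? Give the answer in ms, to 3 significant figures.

18.6 ms

Per-hop transmission t_tx = L/R = 64000/460000000 = 0.13913 ms.
Per-hop propagation t_prop = 15000/300000000 = 0.05 ms.
Pipeline fill: first packet needs 2·t_tx to clear all hops; remaining 131 packets each add one t_tx.
Total = (2+132-1)·t_tx + 2·t_prop = 133·0.13913 + 2·0.05 = 18.6 ms.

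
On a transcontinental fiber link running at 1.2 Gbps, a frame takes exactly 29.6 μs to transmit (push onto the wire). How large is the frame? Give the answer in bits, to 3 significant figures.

35500 bits

L = R × t_tx = 1200000000 b/s × 2.96e-05 s = 35520 bits.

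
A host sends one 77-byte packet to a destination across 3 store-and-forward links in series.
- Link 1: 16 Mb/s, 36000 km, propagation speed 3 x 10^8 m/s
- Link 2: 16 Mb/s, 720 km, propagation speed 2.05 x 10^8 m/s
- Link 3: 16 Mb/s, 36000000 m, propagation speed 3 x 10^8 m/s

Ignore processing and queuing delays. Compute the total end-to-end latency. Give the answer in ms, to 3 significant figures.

244 ms

L = 77 × 8 = 616 bits.
Transmission delay per hop = L/R = 616/16000000 = 0.0385 ms; 3 hops → 0.1155 ms.
Propagation delays (d/s per hop): 120, 3.5122, 120 ms; sum = 243.512 ms.
End-to-end = 244 ms.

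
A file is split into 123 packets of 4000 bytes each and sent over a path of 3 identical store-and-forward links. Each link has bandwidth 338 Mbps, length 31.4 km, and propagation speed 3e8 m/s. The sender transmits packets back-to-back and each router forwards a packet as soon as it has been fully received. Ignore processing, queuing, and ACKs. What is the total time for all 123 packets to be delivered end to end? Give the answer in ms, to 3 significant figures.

12.1 ms

Per-hop transmission t_tx = L/R = 32000/338000000 = 0.0946746 ms.
Per-hop propagation t_prop = 31400/300000000 = 0.104667 ms.
Pipeline fill: first packet needs 3·t_tx to clear all hops; remaining 122 packets each add one t_tx.
Total = (3+123-1)·t_tx + 3·t_prop = 125·0.0946746 + 3·0.104667 = 12.1 ms.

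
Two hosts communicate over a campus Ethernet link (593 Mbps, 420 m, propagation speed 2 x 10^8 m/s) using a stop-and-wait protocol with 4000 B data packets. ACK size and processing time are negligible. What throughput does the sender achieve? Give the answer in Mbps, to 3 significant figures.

t_tx = L/R = 32000/593000000 = 5.39629e-05 s.
t_prop = 420/200000000 = 2.1e-06 s; RTT = 4.2e-06 s.
Cycle = t_tx + RTT = 5.81629e-05 s.
Throughput = L / cycle = 32000 / 5.81629e-05 = 550 Mbps.

550 Mbps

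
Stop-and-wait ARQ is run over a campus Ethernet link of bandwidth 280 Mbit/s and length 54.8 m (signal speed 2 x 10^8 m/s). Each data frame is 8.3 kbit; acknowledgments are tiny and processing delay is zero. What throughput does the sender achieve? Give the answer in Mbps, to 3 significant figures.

t_tx = L/R = 8300/280000000 = 2.96429e-05 s.
t_prop = 54.8/200000000 = 2.74e-07 s; RTT = 5.48e-07 s.
Cycle = t_tx + RTT = 3.01909e-05 s.
Throughput = L / cycle = 8300 / 3.01909e-05 = 275 Mbps.

275 Mbps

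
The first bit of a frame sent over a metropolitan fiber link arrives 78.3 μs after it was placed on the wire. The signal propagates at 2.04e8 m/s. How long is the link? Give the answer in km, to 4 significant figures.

15.97 km

d = s × t_prop = 204000000 × 7.83e-05 = 15.97 km.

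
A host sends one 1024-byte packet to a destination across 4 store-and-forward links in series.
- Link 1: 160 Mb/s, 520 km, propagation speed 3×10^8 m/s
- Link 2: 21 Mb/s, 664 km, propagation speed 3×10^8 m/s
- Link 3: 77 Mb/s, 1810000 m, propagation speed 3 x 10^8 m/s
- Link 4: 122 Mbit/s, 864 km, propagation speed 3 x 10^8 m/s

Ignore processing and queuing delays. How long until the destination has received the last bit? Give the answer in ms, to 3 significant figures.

L = 1024 × 8 = 8192 bits.
Transmission delays (L/R per hop): 0.0512, 0.390095, 0.10639, 0.0671475 ms; sum = 0.614832 ms.
Propagation delays (d/s per hop): 1.73333, 2.21333, 6.03333, 2.88 ms; sum = 12.86 ms.
End-to-end = 13.5 ms.

13.5 ms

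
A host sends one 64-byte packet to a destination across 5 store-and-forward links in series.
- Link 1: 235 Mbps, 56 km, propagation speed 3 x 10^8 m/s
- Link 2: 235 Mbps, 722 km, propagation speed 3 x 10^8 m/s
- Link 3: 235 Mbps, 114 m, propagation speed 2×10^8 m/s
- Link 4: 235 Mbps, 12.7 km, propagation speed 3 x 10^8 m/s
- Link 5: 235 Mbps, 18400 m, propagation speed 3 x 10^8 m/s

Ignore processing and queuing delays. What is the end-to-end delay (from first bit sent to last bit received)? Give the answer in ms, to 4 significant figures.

2.708 ms

L = 64 × 8 = 512 bits.
Transmission delay per hop = L/R = 512/235000000 = 0.00217872 ms; 5 hops → 0.0108936 ms.
Propagation delays (d/s per hop): 0.186667, 2.40667, 0.00057, 0.0423333, 0.0613333 ms; sum = 2.69757 ms.
End-to-end = 2.708 ms.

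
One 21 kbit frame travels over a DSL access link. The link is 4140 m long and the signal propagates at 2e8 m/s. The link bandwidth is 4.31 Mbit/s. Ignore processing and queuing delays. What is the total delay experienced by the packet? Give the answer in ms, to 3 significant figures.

L = 21000 bits.
Transmission delay = L/R = 21000 / 4310000 = 4.87239 ms.
Propagation delay = d/s = 4140 m / 200000000 m/s = 0.0207 ms.
Total = 4.89 ms.

4.89 ms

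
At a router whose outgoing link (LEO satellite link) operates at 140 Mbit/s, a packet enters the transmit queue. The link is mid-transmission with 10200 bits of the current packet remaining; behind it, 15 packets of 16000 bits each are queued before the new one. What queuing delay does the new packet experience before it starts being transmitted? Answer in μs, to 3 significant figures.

Each queued packet: L/R = 16000/140000000 = 114.286 μs.
15 queued → 1714.29 μs.
Plus remaining 10200 bits of current packet: 72.8571 μs.
Queuing delay = 1790 μs.

1790 μs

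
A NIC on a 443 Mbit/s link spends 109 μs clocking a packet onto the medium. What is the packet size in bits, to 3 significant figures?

48300 bits

L = R × t_tx = 443000000 b/s × 0.000109 s = 48287 bits.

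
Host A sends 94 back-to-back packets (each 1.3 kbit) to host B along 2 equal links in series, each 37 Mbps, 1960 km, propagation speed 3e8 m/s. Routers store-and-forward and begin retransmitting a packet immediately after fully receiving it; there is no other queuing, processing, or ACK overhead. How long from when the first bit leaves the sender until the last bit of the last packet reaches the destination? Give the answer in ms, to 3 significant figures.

Per-hop transmission t_tx = L/R = 1300/37000000 = 0.0351351 ms.
Per-hop propagation t_prop = 1960000/300000000 = 6.53333 ms.
Pipeline fill: first packet needs 2·t_tx to clear all hops; remaining 93 packets each add one t_tx.
Total = (2+94-1)·t_tx + 2·t_prop = 95·0.0351351 + 2·6.53333 = 16.4 ms.

16.4 ms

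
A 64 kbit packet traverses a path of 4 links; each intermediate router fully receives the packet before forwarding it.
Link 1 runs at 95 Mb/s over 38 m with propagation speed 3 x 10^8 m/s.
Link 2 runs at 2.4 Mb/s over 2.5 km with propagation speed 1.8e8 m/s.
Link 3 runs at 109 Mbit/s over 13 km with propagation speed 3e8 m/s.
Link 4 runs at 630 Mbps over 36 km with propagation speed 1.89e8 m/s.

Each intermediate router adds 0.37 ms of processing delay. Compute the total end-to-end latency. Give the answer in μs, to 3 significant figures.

29400 μs

L = 64000 bits.
Transmission delays (L/R per hop): 673.684, 26666.7, 587.156, 101.587 μs; sum = 28029.1 μs.
Propagation delays (d/s per hop): 0.126667, 13.8889, 43.3333, 190.476 μs; sum = 247.825 μs.
Processing at 3 router(s): 3 × 0.37 ms = 1110 μs.
End-to-end = 29400 μs.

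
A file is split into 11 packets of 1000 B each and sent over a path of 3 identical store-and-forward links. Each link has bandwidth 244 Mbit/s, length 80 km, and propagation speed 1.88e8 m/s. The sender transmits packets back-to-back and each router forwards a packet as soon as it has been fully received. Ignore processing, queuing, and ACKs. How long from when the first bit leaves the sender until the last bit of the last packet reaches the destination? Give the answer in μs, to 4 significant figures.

1703 μs

Per-hop transmission t_tx = L/R = 8000/244000000 = 32.7869 μs.
Per-hop propagation t_prop = 80000/188000000 = 425.532 μs.
Pipeline fill: first packet needs 3·t_tx to clear all hops; remaining 10 packets each add one t_tx.
Total = (3+11-1)·t_tx + 3·t_prop = 13·32.7869 + 3·425.532 = 1703 μs.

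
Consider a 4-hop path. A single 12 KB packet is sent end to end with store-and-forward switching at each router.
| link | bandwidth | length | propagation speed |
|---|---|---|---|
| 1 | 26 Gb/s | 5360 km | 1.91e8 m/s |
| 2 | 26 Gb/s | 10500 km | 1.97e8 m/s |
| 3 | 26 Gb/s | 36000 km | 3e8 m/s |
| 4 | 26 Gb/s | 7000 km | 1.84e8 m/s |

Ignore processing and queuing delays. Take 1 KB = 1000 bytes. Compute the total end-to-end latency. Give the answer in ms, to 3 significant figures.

L = 96000 bits.
Transmission delay per hop = L/R = 96000/26000000000 = 0.00369231 ms; 4 hops → 0.0147692 ms.
Propagation delays (d/s per hop): 28.0628, 53.2995, 120, 38.0435 ms; sum = 239.406 ms.
End-to-end = 239 ms.

239 ms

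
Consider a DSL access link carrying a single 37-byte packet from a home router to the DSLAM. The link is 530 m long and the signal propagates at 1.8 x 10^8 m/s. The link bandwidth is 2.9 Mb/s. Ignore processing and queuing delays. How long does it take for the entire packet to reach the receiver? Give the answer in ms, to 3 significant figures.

L = 37 × 8 = 296 bits.
Transmission delay = L/R = 296 / 2900000 = 0.102069 ms.
Propagation delay = d/s = 530 m / 180000000 m/s = 0.00294444 ms.
Total = 0.105 ms.

0.105 ms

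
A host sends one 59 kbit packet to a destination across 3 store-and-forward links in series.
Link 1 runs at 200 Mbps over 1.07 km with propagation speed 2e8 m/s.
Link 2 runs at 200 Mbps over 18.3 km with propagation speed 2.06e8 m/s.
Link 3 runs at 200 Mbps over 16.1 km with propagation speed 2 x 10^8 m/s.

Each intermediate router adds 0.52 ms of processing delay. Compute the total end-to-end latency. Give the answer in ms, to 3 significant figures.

2.10 ms

L = 59000 bits.
Transmission delay per hop = L/R = 59000/200000000 = 0.295 ms; 3 hops → 0.885 ms.
Propagation delays (d/s per hop): 0.00535, 0.088835, 0.0805 ms; sum = 0.174685 ms.
Processing at 2 router(s): 2 × 0.52 ms = 1.04 ms.
End-to-end = 2.10 ms.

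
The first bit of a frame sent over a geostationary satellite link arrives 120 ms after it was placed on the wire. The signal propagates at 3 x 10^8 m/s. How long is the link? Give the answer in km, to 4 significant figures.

36000 km

d = s × t_prop = 300000000 × 0.12 = 36000 km.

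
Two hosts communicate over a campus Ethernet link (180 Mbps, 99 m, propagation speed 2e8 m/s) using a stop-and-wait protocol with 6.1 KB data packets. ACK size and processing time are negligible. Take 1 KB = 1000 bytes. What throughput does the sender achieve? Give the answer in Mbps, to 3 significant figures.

179 Mbps

t_tx = L/R = 48800/180000000 = 0.000271111 s.
t_prop = 99/200000000 = 4.95e-07 s; RTT = 9.9e-07 s.
Cycle = t_tx + RTT = 0.000272101 s.
Throughput = L / cycle = 48800 / 0.000272101 = 179 Mbps.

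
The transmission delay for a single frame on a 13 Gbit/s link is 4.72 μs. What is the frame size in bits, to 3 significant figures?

61400 bits

L = R × t_tx = 13000000000 b/s × 4.72e-06 s = 61360 bits.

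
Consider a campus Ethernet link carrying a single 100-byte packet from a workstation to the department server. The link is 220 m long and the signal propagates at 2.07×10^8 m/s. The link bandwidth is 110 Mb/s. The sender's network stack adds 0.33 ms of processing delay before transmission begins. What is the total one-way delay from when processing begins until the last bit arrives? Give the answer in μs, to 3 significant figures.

338 μs

L = 100 × 8 = 800 bits.
Transmission delay = L/R = 800 / 110000000 = 7.27273 μs.
Propagation delay = d/s = 220 m / 2.07e+08 m/s = 1.0628 μs.
Plus processing delay 0.33 ms = 330 μs.
Total = 338 μs.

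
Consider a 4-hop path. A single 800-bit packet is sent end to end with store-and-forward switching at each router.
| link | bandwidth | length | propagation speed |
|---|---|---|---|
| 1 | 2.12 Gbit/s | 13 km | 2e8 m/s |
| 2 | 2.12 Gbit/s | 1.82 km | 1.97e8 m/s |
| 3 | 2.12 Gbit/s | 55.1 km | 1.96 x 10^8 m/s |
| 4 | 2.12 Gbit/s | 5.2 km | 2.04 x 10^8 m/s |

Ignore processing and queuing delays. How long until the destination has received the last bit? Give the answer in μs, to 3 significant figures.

Transmission delay per hop = L/R = 800/2120000000 = 0.377358 μs; 4 hops → 1.50943 μs.
Propagation delays (d/s per hop): 65, 9.23858, 281.122, 25.4902 μs; sum = 380.851 μs.
End-to-end = 382 μs.

382 μs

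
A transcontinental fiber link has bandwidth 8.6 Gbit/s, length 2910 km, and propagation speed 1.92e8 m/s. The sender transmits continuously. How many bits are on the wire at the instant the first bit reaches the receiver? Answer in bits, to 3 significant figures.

130000000 bits

Propagation delay = 2910000 / 192000000 = 0.0151563 s.
BDP = R × t_prop = 8600000000 × 0.0151563 = 130344000 bits.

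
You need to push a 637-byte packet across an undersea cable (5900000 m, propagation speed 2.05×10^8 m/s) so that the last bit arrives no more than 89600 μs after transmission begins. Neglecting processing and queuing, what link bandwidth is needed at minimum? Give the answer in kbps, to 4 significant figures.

83.79 kbps

L = 5096 bits.
Propagation delay = 5900000 / 2.05e+08 = 28780.5 μs.
Transmission budget = 89600 − 28780.5 = 60819.5 μs.
R ≥ L / t_tx = 5096 bits / 0.0608195 s = 83.79 kbps.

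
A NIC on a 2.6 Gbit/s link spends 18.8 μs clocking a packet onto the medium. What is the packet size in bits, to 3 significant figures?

L = R × t_tx = 2600000000 b/s × 1.88e-05 s = 48880 bits.

48900 bits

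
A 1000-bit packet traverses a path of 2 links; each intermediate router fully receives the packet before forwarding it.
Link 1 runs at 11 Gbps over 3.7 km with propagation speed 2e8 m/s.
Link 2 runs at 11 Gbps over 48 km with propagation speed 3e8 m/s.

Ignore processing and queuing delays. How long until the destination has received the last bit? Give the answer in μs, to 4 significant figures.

Transmission delay per hop = L/R = 1000/11000000000 = 0.0909091 μs; 2 hops → 0.181818 μs.
Propagation delays (d/s per hop): 18.5, 160 μs; sum = 178.5 μs.
End-to-end = 178.7 μs.

178.7 μs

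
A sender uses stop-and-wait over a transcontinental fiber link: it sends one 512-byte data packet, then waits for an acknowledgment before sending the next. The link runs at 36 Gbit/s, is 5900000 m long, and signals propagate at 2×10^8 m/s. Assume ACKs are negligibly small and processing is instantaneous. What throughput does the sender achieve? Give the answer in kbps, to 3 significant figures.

t_tx = L/R = 4096/36000000000 = 1.13778e-07 s.
t_prop = 5900000/200000000 = 0.0295 s; RTT = 0.059 s.
Cycle = t_tx + RTT = 0.0590001 s.
Throughput = L / cycle = 4096 / 0.0590001 = 69.4 kbps.

69.4 kbps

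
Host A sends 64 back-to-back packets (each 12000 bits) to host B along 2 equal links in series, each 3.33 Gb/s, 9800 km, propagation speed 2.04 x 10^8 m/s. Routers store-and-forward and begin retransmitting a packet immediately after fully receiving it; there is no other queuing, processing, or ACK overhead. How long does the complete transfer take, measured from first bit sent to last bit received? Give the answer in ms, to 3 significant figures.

Per-hop transmission t_tx = L/R = 12000/3330000000 = 0.0036036 ms.
Per-hop propagation t_prop = 9800000/204000000 = 48.0392 ms.
Pipeline fill: first packet needs 2·t_tx to clear all hops; remaining 63 packets each add one t_tx.
Total = (2+64-1)·t_tx + 2·t_prop = 65·0.0036036 + 2·48.0392 = 96.3 ms.

96.3 ms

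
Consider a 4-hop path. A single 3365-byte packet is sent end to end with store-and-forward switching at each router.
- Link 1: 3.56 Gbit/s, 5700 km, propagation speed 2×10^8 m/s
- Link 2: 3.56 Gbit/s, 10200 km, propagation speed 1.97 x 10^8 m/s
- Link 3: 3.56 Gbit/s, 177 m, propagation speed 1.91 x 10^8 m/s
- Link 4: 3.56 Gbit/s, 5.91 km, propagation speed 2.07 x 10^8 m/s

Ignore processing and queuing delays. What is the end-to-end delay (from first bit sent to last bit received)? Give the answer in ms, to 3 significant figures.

80.3 ms

L = 3365 × 8 = 26920 bits.
Transmission delay per hop = L/R = 26920/3560000000 = 0.0075618 ms; 4 hops → 0.0302472 ms.
Propagation delays (d/s per hop): 28.5, 51.7766, 0.000926702, 0.0285507 ms; sum = 80.3061 ms.
End-to-end = 80.3 ms.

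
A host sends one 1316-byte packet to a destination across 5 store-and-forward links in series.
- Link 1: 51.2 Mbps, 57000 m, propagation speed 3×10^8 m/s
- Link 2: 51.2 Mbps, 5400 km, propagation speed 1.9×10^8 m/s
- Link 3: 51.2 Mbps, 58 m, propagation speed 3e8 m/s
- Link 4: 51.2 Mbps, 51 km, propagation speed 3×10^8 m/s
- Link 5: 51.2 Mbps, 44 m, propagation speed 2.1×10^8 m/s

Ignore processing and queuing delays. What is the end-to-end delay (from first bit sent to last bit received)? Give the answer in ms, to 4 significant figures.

29.81 ms

L = 1316 × 8 = 10528 bits.
Transmission delay per hop = L/R = 10528/51200000 = 0.205625 ms; 5 hops → 1.02813 ms.
Propagation delays (d/s per hop): 0.19, 28.4211, 0.000193333, 0.17, 0.000209524 ms; sum = 28.7815 ms.
End-to-end = 29.81 ms.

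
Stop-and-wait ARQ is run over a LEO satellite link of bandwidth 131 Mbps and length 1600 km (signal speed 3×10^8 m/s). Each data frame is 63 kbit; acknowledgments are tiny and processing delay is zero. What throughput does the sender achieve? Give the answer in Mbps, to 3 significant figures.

5.65 Mbps

t_tx = L/R = 63000/131000000 = 0.000480916 s.
t_prop = 1600000/300000000 = 0.00533333 s; RTT = 0.0106667 s.
Cycle = t_tx + RTT = 0.0111476 s.
Throughput = L / cycle = 63000 / 0.0111476 = 5.65 Mbps.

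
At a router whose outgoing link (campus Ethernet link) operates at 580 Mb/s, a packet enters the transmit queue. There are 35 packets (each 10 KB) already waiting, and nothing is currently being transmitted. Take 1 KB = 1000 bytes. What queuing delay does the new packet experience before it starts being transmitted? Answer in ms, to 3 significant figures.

4.83 ms

Each queued packet: L/R = 80000/580000000 = 0.137931 ms.
35 queued → 4.82759 ms.
Queuing delay = 4.83 ms.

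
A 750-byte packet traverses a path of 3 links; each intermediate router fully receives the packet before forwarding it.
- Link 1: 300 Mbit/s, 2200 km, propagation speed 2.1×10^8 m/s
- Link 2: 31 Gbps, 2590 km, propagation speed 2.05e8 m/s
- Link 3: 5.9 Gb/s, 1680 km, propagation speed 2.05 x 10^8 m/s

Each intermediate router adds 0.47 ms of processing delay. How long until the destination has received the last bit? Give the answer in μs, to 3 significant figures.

32300 μs

L = 750 × 8 = 6000 bits.
Transmission delays (L/R per hop): 20, 0.193548, 1.01695 μs; sum = 21.2105 μs.
Propagation delays (d/s per hop): 10476.2, 12634.1, 8195.12 μs; sum = 31305.5 μs.
Processing at 2 router(s): 2 × 0.47 ms = 940 μs.
End-to-end = 32300 μs.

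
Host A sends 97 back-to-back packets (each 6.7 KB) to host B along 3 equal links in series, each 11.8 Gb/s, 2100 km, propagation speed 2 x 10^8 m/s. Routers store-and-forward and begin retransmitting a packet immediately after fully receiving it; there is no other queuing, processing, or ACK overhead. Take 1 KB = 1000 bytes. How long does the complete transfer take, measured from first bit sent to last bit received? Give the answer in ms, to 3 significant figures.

31.9 ms

Per-hop transmission t_tx = L/R = 53600/11800000000 = 0.00454237 ms.
Per-hop propagation t_prop = 2100000/200000000 = 10.5 ms.
Pipeline fill: first packet needs 3·t_tx to clear all hops; remaining 96 packets each add one t_tx.
Total = (3+97-1)·t_tx + 3·t_prop = 99·0.00454237 + 3·10.5 = 31.9 ms.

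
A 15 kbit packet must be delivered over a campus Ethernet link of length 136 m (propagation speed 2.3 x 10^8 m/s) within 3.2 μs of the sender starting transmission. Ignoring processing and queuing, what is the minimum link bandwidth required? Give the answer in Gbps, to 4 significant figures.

5.750 Gbps

Propagation delay = 136 / 2.3e+08 = 0.591304 μs.
Transmission budget = 3.2 − 0.591304 = 2.6087 μs.
R ≥ L / t_tx = 15000 bits / 2.6087e-06 s = 5.750 Gbps.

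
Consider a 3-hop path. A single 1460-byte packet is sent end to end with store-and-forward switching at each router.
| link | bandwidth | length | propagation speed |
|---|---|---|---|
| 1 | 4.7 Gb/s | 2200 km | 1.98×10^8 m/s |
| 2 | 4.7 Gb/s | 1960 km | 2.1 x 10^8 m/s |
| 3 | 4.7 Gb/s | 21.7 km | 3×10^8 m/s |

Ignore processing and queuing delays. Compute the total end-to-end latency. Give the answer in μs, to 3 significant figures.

20500 μs

L = 1460 × 8 = 11680 bits.
Transmission delay per hop = L/R = 11680/4700000000 = 2.48511 μs; 3 hops → 7.45532 μs.
Propagation delays (d/s per hop): 11111.1, 9333.33, 72.3333 μs; sum = 20516.8 μs.
End-to-end = 20500 μs.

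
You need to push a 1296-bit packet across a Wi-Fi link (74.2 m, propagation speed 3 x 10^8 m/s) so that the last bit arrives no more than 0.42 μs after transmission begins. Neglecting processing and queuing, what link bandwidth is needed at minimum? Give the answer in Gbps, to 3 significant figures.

Propagation delay = 74.2 / 300000000 = 0.247333 μs.
Transmission budget = 0.42 − 0.247333 = 0.172667 μs.
R ≥ L / t_tx = 1296 bits / 1.72667e-07 s = 7.51 Gbps.

7.51 Gbps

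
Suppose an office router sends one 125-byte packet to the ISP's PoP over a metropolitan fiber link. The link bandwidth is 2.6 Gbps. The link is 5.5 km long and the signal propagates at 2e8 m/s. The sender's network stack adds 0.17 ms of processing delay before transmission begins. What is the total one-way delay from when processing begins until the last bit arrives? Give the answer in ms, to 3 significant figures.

L = 125 × 8 = 1000 bits.
Transmission delay = L/R = 1000 / 2600000000 = 0.000384615 ms.
Propagation delay = d/s = 5500 m / 200000000 m/s = 0.0275 ms.
Plus processing delay 0.17 ms = 0.17 ms.
Total = 0.198 ms.

0.198 ms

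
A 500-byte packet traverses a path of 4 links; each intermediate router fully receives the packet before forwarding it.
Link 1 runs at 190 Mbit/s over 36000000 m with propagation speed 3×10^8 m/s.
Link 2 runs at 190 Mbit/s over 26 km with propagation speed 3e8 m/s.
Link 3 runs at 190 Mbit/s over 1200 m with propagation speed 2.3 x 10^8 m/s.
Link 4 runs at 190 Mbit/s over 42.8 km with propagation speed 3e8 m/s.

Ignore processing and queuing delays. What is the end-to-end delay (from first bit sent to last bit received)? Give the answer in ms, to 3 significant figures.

120 ms

L = 500 × 8 = 4000 bits.
Transmission delay per hop = L/R = 4000/190000000 = 0.0210526 ms; 4 hops → 0.0842105 ms.
Propagation delays (d/s per hop): 120, 0.0866667, 0.00521739, 0.142667 ms; sum = 120.235 ms.
End-to-end = 120 ms.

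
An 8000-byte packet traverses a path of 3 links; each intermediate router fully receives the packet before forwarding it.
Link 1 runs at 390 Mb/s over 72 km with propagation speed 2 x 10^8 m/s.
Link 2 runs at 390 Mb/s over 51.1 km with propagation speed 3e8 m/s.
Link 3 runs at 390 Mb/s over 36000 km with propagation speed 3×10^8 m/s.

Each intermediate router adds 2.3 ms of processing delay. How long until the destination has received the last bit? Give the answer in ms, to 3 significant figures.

126 ms

L = 8000 × 8 = 64000 bits.
Transmission delay per hop = L/R = 64000/390000000 = 0.164103 ms; 3 hops → 0.492308 ms.
Propagation delays (d/s per hop): 0.36, 0.170333, 120 ms; sum = 120.53 ms.
Processing at 2 router(s): 2 × 2.3 ms = 4.6 ms.
End-to-end = 126 ms.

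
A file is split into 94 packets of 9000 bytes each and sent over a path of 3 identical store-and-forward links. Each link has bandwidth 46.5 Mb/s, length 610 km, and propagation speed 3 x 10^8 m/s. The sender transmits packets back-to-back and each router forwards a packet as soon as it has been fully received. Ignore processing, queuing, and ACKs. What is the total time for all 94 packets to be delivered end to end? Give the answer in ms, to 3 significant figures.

Per-hop transmission t_tx = L/R = 72000/46500000 = 1.54839 ms.
Per-hop propagation t_prop = 610000/300000000 = 2.03333 ms.
Pipeline fill: first packet needs 3·t_tx to clear all hops; remaining 93 packets each add one t_tx.
Total = (3+94-1)·t_tx + 3·t_prop = 96·1.54839 + 3·2.03333 = 155 ms.

155 ms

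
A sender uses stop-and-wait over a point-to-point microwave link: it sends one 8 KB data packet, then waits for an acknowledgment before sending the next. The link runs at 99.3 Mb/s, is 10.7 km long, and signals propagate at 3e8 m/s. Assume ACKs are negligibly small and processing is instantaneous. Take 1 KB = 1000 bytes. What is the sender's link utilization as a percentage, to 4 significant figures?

90.04 %

t_tx = L/R = 64000/99300000 = 0.000644512 s.
t_prop = 10700/300000000 = 3.56667e-05 s; RTT = 7.13333e-05 s.
Cycle = t_tx + RTT = 0.000715845 s.
Utilization = t_tx / cycle = 0.000644512/0.000715845 = 90.04 %.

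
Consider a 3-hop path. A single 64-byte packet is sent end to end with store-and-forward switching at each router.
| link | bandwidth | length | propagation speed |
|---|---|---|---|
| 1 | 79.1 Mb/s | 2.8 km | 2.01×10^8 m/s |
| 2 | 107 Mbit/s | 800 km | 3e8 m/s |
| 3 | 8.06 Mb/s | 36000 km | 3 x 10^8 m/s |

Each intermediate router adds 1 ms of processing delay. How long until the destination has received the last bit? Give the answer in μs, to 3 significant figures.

125000 μs

L = 64 × 8 = 512 bits.
Transmission delays (L/R per hop): 6.47282, 4.78505, 63.5236 μs; sum = 74.7814 μs.
Propagation delays (d/s per hop): 13.9303, 2666.67, 120000 μs; sum = 122681 μs.
Processing at 2 router(s): 2 × 1 ms = 2000 μs.
End-to-end = 125000 μs.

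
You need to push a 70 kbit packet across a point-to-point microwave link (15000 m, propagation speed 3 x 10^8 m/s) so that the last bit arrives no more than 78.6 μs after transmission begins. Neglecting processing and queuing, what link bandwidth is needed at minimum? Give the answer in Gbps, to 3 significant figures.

2.45 Gbps

Propagation delay = 15000 / 300000000 = 50 μs.
Transmission budget = 78.6 − 50 = 28.6 μs.
R ≥ L / t_tx = 70000 bits / 2.86e-05 s = 2.45 Gbps.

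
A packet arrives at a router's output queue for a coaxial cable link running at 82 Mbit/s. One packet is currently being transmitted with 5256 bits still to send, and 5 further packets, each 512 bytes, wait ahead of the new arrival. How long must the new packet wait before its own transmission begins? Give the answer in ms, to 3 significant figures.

Each queued packet: L/R = 4096/82000000 = 0.0499512 ms.
5 queued → 0.249756 ms.
Plus remaining 5256 bits of current packet: 0.0640976 ms.
Queuing delay = 0.314 ms.

0.314 ms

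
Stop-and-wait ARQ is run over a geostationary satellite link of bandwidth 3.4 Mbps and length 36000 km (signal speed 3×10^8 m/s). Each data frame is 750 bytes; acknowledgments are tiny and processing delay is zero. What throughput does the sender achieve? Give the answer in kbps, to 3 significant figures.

t_tx = L/R = 6000/3400000 = 0.00176471 s.
t_prop = 36000000/300000000 = 0.12 s; RTT = 0.24 s.
Cycle = t_tx + RTT = 0.241765 s.
Throughput = L / cycle = 6000 / 0.241765 = 24.8 kbps.

24.8 kbps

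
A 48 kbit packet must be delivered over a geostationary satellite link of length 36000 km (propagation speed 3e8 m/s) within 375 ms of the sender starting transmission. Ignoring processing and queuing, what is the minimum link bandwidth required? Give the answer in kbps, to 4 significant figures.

Propagation delay = 36000000 / 300000000 = 120 ms.
Transmission budget = 375 − 120 = 255 ms.
R ≥ L / t_tx = 48000 bits / 0.255 s = 188.2 kbps.

188.2 kbps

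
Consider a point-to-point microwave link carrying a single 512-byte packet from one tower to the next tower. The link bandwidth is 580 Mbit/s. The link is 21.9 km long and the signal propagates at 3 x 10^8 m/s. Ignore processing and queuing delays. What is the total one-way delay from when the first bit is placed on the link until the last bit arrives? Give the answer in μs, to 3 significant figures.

L = 512 × 8 = 4096 bits.
Transmission delay = L/R = 4096 / 580000000 = 7.06207 μs.
Propagation delay = d/s = 21900 m / 300000000 m/s = 73 μs.
Total = 80.1 μs.

80.1 μs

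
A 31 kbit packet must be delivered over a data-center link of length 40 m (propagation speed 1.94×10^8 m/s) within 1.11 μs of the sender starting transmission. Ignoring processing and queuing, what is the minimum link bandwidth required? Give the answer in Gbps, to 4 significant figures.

Propagation delay = 40 / 194000000 = 0.206186 μs.
Transmission budget = 1.11 − 0.206186 = 0.903814 μs.
R ≥ L / t_tx = 31000 bits / 9.03814e-07 s = 34.30 Gbps.

34.30 Gbps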